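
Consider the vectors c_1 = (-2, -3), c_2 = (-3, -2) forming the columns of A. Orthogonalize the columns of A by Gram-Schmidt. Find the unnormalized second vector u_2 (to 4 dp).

u_2 = (-1.1538, 0.7692)

c_1 = (-2, -3); ‖c_1‖ = 3.6056, so q_1 = (-0.5547, -0.8321).
q_1·c_2 = (-0.5547)·(-3) + (-0.8321)·(-2) = 3.3282.
u_2 = c_2 − 3.3282·q_1 = (-1.1538, 0.7692).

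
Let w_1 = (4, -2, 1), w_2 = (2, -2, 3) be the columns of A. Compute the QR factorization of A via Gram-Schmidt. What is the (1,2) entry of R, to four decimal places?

w_1 = (4, -2, 1); ‖w_1‖ = 4.5826, so e_1 = (0.8729, -0.4364, 0.2182).
r_{12} = e_1·w_2 = 3.2733.

r_{12} = 3.2733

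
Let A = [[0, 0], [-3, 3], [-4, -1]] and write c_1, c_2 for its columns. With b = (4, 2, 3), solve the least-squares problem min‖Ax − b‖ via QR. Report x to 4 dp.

c_1 = (0, -3, -4); ‖c_1‖ = 5.0000, so q_1 = (0.0000, -0.6000, -0.8000).
q_1·c_2 = 0.0000·0 + (-0.6000)·3 + (-0.8000)·(-1) = -1.0000.
u_2 = c_2 + 1.0000·q_1 = (0.0000, 2.4000, -1.8000).
‖u_2‖ = 3.0000, so q_2 = (0.0000, 0.8000, -0.6000).
Qᵀb = (-3.6000, -0.2000).
Back-substitute: x_2 = -0.2000/3.0000 = -0.0667.
x_1 = (-3.6000 + 1.0000·(-0.0667))/5.0000 = -0.7333.

x = (-0.7333, -0.0667)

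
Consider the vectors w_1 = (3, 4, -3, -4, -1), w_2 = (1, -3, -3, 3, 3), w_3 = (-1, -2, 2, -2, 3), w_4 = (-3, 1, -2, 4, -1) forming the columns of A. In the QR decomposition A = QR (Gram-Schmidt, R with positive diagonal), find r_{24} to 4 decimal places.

e_1 = w_1/‖w_1‖ = (3, 4, -3, -4, -1)/7.1414 = (0.4201, 0.5601, -0.4201, -0.5601, -0.1400).
r_{12} = e_1·w_2 = -2.1004.
u_2 = w_2 + 2.1004·e_1 = (1.8824, -1.8235, -3.8824, 1.8235, 2.7059).
‖u_2‖ = 5.7086, so e_2 = (0.3297, -0.3194, -0.6801, 0.3194, 0.4740).
r_{24} = e_2·w_4 = 0.8553.

r_{24} = 0.8553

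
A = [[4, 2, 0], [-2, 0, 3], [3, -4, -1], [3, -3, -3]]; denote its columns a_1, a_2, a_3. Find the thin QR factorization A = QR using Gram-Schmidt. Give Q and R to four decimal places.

Q = [[0.6489, 0.6798, 0.3266], [-0.3244, -0.1381, 0.7664], [0.4867, -0.6001, 0.4270], [0.4867, -0.3983, -0.3515]], R = [[6.1644, -2.1089, -2.9200], [0.0000, 4.9551, 1.3808], [0.0000, 0.0000, 2.9269]]

a_1 = (4, -2, 3, 3); ‖a_1‖ = 6.1644, so q_1 = (0.6489, -0.3244, 0.4867, 0.4867).
q_1·a_2 = 0.6489·2 + (-0.3244)·0 + 0.4867·(-4) + 0.4867·(-3) = -2.1089.
u_2 = a_2 + 2.1089·q_1 = (3.3684, -0.6842, -2.9737, -1.9737).
‖u_2‖ = 4.9551, so q_2 = (0.6798, -0.1381, -0.6001, -0.3983).
q_1·a_3 = 0.6489·0 + (-0.3244)·3 + 0.4867·(-1) + 0.4867·(-3) = -2.9200; q_2·a_3 = 0.6798·0 + (-0.1381)·3 + (-0.6001)·(-1) + (-0.3983)·(-3) = 1.3808.
u_3 = a_3 + 2.9200·q_1 − 1.3808·q_2 = (0.9561, 2.2433, 1.2497, -1.0289).
‖u_3‖ = 2.9269, so q_3 = (0.3266, 0.7664, 0.4270, -0.3515).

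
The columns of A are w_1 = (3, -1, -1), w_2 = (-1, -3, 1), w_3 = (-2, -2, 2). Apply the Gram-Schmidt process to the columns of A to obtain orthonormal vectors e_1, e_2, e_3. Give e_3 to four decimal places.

e_1 = w_1/‖w_1‖ = (3, -1, -1)/3.3166 = (0.9045, -0.3015, -0.3015).
r_{12} = e_1·w_2 = -0.3015.
u_2 = w_2 + 0.3015·e_1 = (-0.7273, -3.0909, 0.9091).
‖u_2‖ = 3.3029, so e_2 = (-0.2202, -0.9358, 0.2752).
r_{13} = e_1·w_3 = -1.8091; r_{23} = e_2·w_3 = 2.8625.
u_3 = w_3 + 1.8091·e_1 − 2.8625·e_2 = (0.2667, 0.1333, 0.6667).
‖u_3‖ = 0.7303, so e_3 = (0.3651, 0.1826, 0.9129).

e_3 = (0.3651, 0.1826, 0.9129)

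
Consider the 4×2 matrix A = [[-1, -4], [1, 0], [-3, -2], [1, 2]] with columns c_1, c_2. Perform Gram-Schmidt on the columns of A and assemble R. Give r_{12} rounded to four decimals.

c_1 = (-1, 1, -3, 1); ‖c_1‖ = 3.4641, so q_1 = (-0.2887, 0.2887, -0.8660, 0.2887).
r_{12} = q_1·c_2 = 3.4641.

r_{12} = 3.4641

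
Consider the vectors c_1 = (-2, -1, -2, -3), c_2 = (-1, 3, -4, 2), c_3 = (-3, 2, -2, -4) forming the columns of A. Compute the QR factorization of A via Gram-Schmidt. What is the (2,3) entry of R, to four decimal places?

c_1 = (-2, -1, -2, -3); ‖c_1‖ = 4.2426, so e_1 = (-0.4714, -0.2357, -0.4714, -0.7071).
e_1·c_2 = (-0.4714)·(-1) + (-0.2357)·3 + (-0.4714)·(-4) + (-0.7071)·2 = 0.2357.
u_2 = c_2 − 0.2357·e_1 = (-0.8889, 3.0556, -3.8889, 2.1667).
‖u_2‖ = 5.4722, so e_2 = (-0.1624, 0.5584, -0.7107, 0.3959).
r_{23} = e_2·c_3 = 1.4416.

r_{23} = 1.4416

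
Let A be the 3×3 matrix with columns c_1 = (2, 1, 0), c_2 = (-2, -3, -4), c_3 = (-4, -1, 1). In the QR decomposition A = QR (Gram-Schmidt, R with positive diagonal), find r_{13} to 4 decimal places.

c_1 = (2, 1, 0); ‖c_1‖ = 2.2361, so q_1 = (0.8944, 0.4472, 0.0000).
r_{13} = q_1·c_3 = -4.0249.

r_{13} = -4.0249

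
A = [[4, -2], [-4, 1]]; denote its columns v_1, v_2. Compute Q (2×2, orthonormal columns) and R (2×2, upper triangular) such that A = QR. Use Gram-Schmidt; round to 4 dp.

v_1 = (4, -4); ‖v_1‖ = 5.6569, so e_1 = (0.7071, -0.7071).
e_1·v_2 = 0.7071·(-2) + (-0.7071)·1 = -2.1213.
u_2 = v_2 + 2.1213·e_1 = (-0.5000, -0.5000).
‖u_2‖ = 0.7071, so e_2 = (-0.7071, -0.7071).

Q = [[0.7071, -0.7071], [-0.7071, -0.7071]], R = [[5.6569, -2.1213], [0.0000, 0.7071]]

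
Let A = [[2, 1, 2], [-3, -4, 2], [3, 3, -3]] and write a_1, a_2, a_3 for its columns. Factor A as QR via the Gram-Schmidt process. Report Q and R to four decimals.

Q = [[0.4264, -0.7803, 0.4575], [-0.6396, -0.6177, -0.4575], [0.6396, -0.0975, -0.7625]], R = [[4.6904, 4.9036, -2.3452], [0.0000, 1.3981, -2.5035], [0.0000, 0.0000, 2.2875]]

a_1 = (2, -3, 3); ‖a_1‖ = 4.6904, so q_1 = (0.4264, -0.6396, 0.6396).
q_1·a_2 = 0.4264·1 + (-0.6396)·(-4) + 0.6396·3 = 4.9036.
u_2 = a_2 − 4.9036·q_1 = (-1.0909, -0.8636, -0.1364).
‖u_2‖ = 1.3981, so q_2 = (-0.7803, -0.6177, -0.0975).
q_1·a_3 = 0.4264·2 + (-0.6396)·2 + 0.6396·(-3) = -2.3452; q_2·a_3 = (-0.7803)·2 + (-0.6177)·2 + (-0.0975)·(-3) = -2.5035.
u_3 = a_3 + 2.3452·q_1 + 2.5035·q_2 = (1.0465, -1.0465, -1.7442).
‖u_3‖ = 2.2875, so q_3 = (0.4575, -0.4575, -0.7625).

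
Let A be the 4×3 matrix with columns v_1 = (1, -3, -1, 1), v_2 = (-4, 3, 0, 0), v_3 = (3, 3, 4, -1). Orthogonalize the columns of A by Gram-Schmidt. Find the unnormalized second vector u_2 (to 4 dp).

v_1 = (1, -3, -1, 1); ‖v_1‖ = 3.4641, so q_1 = (0.2887, -0.8660, -0.2887, 0.2887).
q_1·v_2 = 0.2887·(-4) + (-0.8660)·3 + (-0.2887)·0 + 0.2887·0 = -3.7528.
u_2 = v_2 + 3.7528·q_1 = (-2.9167, -0.2500, -1.0833, 1.0833).

u_2 = (-2.9167, -0.2500, -1.0833, 1.0833)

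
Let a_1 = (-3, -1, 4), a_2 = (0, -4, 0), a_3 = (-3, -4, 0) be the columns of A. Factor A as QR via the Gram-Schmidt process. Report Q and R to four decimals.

e_1 = a_1/‖a_1‖ = (-3, -1, 4)/5.0990 = (-0.5883, -0.1961, 0.7845).
r_{12} = e_1·a_2 = 0.7845.
u_2 = a_2 − 0.7845·e_1 = (0.4615, -3.8462, -0.6154).
‖u_2‖ = 3.9223, so e_2 = (0.1177, -0.9806, -0.1569).
r_{13} = e_1·a_3 = 2.5495; r_{23} = e_2·a_3 = 3.5693.
u_3 = a_3 − 2.5495·e_1 − 3.5693·e_2 = (-1.9200, 0.0000, -1.4400).
‖u_3‖ = 2.4000, so e_3 = (-0.8000, 0.0000, -0.6000).

Q = [[-0.5883, 0.1177, -0.8000], [-0.1961, -0.9806, 0.0000], [0.7845, -0.1569, -0.6000]], R = [[5.0990, 0.7845, 2.5495], [0.0000, 3.9223, 3.5693], [0.0000, 0.0000, 2.4000]]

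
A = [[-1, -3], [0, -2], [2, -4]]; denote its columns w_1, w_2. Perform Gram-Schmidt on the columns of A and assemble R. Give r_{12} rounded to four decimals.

r_{12} = -2.2361

w_1 = (-1, 0, 2); ‖w_1‖ = 2.2361, so e_1 = (-0.4472, 0.0000, 0.8944).
r_{12} = e_1·w_2 = -2.2361.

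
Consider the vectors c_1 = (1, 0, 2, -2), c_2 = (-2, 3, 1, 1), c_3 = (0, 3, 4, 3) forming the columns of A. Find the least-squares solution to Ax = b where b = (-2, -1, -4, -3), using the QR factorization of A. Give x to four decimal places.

x = (0.0612, 0.9847, -1.2905)

c_1 = (1, 0, 2, -2); ‖c_1‖ = 3.0000, so q_1 = (0.3333, 0.0000, 0.6667, -0.6667).
q_1·c_2 = 0.3333·(-2) + 0.0000·3 + 0.6667·1 + (-0.6667)·1 = -0.6667.
u_2 = c_2 + 0.6667·q_1 = (-1.7778, 3.0000, 1.4444, 0.5556).
‖u_2‖ = 3.8152, so q_2 = (-0.4660, 0.7863, 0.3786, 0.1456).
q_1·c_3 = 0.3333·0 + 0.0000·3 + 0.6667·4 + (-0.6667)·3 = 0.6667; q_2·c_3 = (-0.4660)·0 + 0.7863·3 + 0.3786·4 + 0.1456·3 = 4.3103.
u_3 = c_3 − 0.6667·q_1 − 4.3103·q_2 = (1.7863, -0.3893, 1.9237, 2.8168).
‖u_3‖ = 3.8700, so q_3 = (0.4616, -0.1006, 0.4971, 0.7278).
Qᵀb = (-1.3333, -1.8057, -4.9943).
Back-substitute: x_3 = -4.9943/3.8700 = -1.2905.
x_2 = (-1.8057 − 4.3103·(-1.2905))/3.8152 = 0.9847.
x_1 = (-1.3333 + 0.6667·0.9847 − 0.6667·(-1.2905))/3.0000 = 0.0612.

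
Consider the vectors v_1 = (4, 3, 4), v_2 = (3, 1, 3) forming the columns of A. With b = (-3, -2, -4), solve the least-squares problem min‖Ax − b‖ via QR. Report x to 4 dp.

x = (-0.5000, -0.5000)

v_1 = (4, 3, 4); ‖v_1‖ = 6.4031, so e_1 = (0.6247, 0.4685, 0.6247).
e_1·v_2 = 0.6247·3 + 0.4685·1 + 0.6247·3 = 4.2167.
u_2 = v_2 − 4.2167·e_1 = (0.3659, -0.9756, 0.3659).
‖u_2‖ = 1.1043, so e_2 = (0.3313, -0.8835, 0.3313).
Qᵀb = (-5.3099, -0.5522).
Back-substitute: x_2 = -0.5522/1.1043 = -0.5000.
x_1 = (-5.3099 − 4.2167·(-0.5000))/6.4031 = -0.5000.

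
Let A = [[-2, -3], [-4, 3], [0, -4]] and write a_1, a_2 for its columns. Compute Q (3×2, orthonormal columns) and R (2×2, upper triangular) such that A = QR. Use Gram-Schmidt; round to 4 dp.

Q = [[-0.4472, -0.6344], [-0.8944, 0.3172], [0.0000, -0.7049]], R = [[4.4721, -1.3416], [0.0000, 5.6745]]

e_1 = a_1/‖a_1‖ = (-2, -4, 0)/4.4721 = (-0.4472, -0.8944, 0.0000).
r_{12} = e_1·a_2 = -1.3416.
u_2 = a_2 + 1.3416·e_1 = (-3.6000, 1.8000, -4.0000).
‖u_2‖ = 5.6745, so e_2 = (-0.6344, 0.3172, -0.7049).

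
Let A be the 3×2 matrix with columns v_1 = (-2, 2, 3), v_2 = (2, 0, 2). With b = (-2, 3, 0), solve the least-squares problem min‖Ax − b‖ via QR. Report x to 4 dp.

x = (0.6667, -0.6667)

e_1 = v_1/‖v_1‖ = (-2, 2, 3)/4.1231 = (-0.4851, 0.4851, 0.7276).
r_{12} = e_1·v_2 = 0.4851.
u_2 = v_2 − 0.4851·e_1 = (2.2353, -0.2353, 1.6471).
‖u_2‖ = 2.7865, so e_2 = (0.8022, -0.0844, 0.5911).
Qᵀb = (2.4254, -1.8577).
Back-substitute: x_2 = -1.8577/2.7865 = -0.6667.
x_1 = (2.4254 − 0.4851·(-0.6667))/4.1231 = 0.6667.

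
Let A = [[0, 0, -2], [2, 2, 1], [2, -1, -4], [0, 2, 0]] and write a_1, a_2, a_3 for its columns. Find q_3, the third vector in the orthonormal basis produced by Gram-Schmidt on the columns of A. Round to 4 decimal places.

a_1 = (0, 2, 2, 0); ‖a_1‖ = 2.8284, so q_1 = (0.0000, 0.7071, 0.7071, 0.0000).
q_1·a_2 = 0.0000·0 + 0.7071·2 + 0.7071·(-1) + 0.0000·2 = 0.7071.
u_2 = a_2 − 0.7071·q_1 = (0.0000, 1.5000, -1.5000, 2.0000).
‖u_2‖ = 2.9155, so q_2 = (0.0000, 0.5145, -0.5145, 0.6860).
q_1·a_3 = 0.0000·(-2) + 0.7071·1 + 0.7071·(-4) + 0.0000·0 = -2.1213; q_2·a_3 = 0.0000·(-2) + 0.5145·1 + (-0.5145)·(-4) + 0.6860·0 = 2.5725.
u_3 = a_3 + 2.1213·q_1 − 2.5725·q_2 = (-2.0000, 1.1765, -1.1765, -1.7647).
‖u_3‖ = 3.1436, so q_3 = (-0.6362, 0.3742, -0.3742, -0.5614).

q_3 = (-0.6362, 0.3742, -0.3742, -0.5614)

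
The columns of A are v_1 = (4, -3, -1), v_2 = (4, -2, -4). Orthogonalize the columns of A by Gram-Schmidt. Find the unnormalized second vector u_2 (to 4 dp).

e_1 = v_1/‖v_1‖ = (4, -3, -1)/5.0990 = (0.7845, -0.5883, -0.1961).
r_{12} = e_1·v_2 = 5.0990.
u_2 = v_2 − 5.0990·e_1 = (0.0000, 1.0000, -3.0000).

u_2 = (0.0000, 1.0000, -3.0000)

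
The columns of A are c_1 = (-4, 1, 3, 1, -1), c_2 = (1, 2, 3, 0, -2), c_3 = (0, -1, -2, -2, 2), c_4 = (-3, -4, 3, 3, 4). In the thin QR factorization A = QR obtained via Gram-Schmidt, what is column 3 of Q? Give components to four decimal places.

c_1 = (-4, 1, 3, 1, -1); ‖c_1‖ = 5.2915, so e_1 = (-0.7559, 0.1890, 0.5669, 0.1890, -0.1890).
e_1·c_2 = (-0.7559)·1 + 0.1890·2 + 0.5669·3 + 0.1890·0 + (-0.1890)·(-2) = 1.7008.
u_2 = c_2 − 1.7008·e_1 = (2.2857, 1.6786, 2.0357, -0.3214, -1.6786).
‖u_2‖ = 3.8868, so e_2 = (0.5881, 0.4319, 0.5238, -0.0827, -0.4319).
e_1·c_3 = (-0.7559)·0 + 0.1890·(-1) + 0.5669·(-2) + 0.1890·(-2) + (-0.1890)·2 = -2.0788; e_2·c_3 = 0.5881·0 + 0.4319·(-1) + 0.5238·(-2) + (-0.0827)·(-2) + (-0.4319)·2 = -2.1777.
u_3 = c_3 + 2.0788·e_1 + 2.1777·e_2 = (-0.2908, 0.3333, 0.3191, -1.7872, 0.6667).
‖u_3‖ = 1.9840, so e_3 = (-0.1466, 0.1680, 0.1609, -0.9008, 0.3360).

e_3 = (-0.1466, 0.1680, 0.1609, -0.9008, 0.3360)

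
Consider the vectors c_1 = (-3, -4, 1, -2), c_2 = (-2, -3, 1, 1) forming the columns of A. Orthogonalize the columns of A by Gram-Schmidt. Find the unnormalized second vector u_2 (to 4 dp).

u_2 = (-0.3000, -0.7333, 0.4333, 2.1333)

c_1 = (-3, -4, 1, -2); ‖c_1‖ = 5.4772, so e_1 = (-0.5477, -0.7303, 0.1826, -0.3651).
e_1·c_2 = (-0.5477)·(-2) + (-0.7303)·(-3) + 0.1826·1 + (-0.3651)·1 = 3.1038.
u_2 = c_2 − 3.1038·e_1 = (-0.3000, -0.7333, 0.4333, 2.1333).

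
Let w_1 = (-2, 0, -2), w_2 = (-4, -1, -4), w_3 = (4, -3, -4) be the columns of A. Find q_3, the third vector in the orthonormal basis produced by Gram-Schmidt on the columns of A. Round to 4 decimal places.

q_3 = (0.7071, 0.0000, -0.7071)

w_1 = (-2, 0, -2); ‖w_1‖ = 2.8284, so q_1 = (-0.7071, 0.0000, -0.7071).
q_1·w_2 = (-0.7071)·(-4) + 0.0000·(-1) + (-0.7071)·(-4) = 5.6569.
u_2 = w_2 − 5.6569·q_1 = (0.0000, -1.0000, 0.0000).
‖u_2‖ = 1.0000, so q_2 = (0.0000, -1.0000, 0.0000).
q_1·w_3 = (-0.7071)·4 + 0.0000·(-3) + (-0.7071)·(-4) = 0.0000; q_2·w_3 = (0.0000)·4 + (-1.0000)·(-3) + (0.0000)·(-4) = 3.0000.
u_3 = w_3 + 0.0000·q_1 − 3.0000·q_2 = (4.0000, 0.0000, -4.0000).
‖u_3‖ = 5.6569, so q_3 = (0.7071, 0.0000, -0.7071).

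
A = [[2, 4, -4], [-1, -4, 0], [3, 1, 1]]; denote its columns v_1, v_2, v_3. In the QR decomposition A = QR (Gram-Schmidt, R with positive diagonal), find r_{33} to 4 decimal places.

r_{33} = 3.1179

q_1 = v_1/‖v_1‖ = (2, -1, 3)/3.7417 = (0.5345, -0.2673, 0.8018).
r_{12} = q_1·v_2 = 4.0089.
u_2 = v_2 − 4.0089·q_1 = (1.8571, -2.9286, -2.2143).
‖u_2‖ = 4.1144, so q_2 = (0.4514, -0.7118, -0.5382).
r_{13} = q_1·v_3 = -1.3363; r_{23} = q_2·v_3 = -2.3437.
u_3 = v_3 + 1.3363·q_1 + 2.3437·q_2 = (-2.2278, -2.0253, 0.8101).
r_{33} = ‖u_3‖ = 3.1179.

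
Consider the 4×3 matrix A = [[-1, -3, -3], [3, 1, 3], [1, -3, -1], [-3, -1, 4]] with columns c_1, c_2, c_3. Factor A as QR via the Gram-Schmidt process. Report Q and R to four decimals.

Q = [[-0.2236, -0.6329, -0.2599], [0.6708, 0.0234, 0.5842], [0.2236, -0.7735, 0.2079], [-0.6708, -0.0234, 0.7402]], R = [[4.4721, 1.3416, -0.2236], [0.0000, 4.2661, 2.6488], [0.0000, 0.0000, 5.2853]]

c_1 = (-1, 3, 1, -3); ‖c_1‖ = 4.4721, so q_1 = (-0.2236, 0.6708, 0.2236, -0.6708).
q_1·c_2 = (-0.2236)·(-3) + 0.6708·1 + 0.2236·(-3) + (-0.6708)·(-1) = 1.3416.
u_2 = c_2 − 1.3416·q_1 = (-2.7000, 0.1000, -3.3000, -0.1000).
‖u_2‖ = 4.2661, so q_2 = (-0.6329, 0.0234, -0.7735, -0.0234).
q_1·c_3 = (-0.2236)·(-3) + 0.6708·3 + 0.2236·(-1) + (-0.6708)·4 = -0.2236; q_2·c_3 = (-0.6329)·(-3) + 0.0234·3 + (-0.7735)·(-1) + (-0.0234)·4 = 2.6488.
u_3 = c_3 + 0.2236·q_1 − 2.6488·q_2 = (-1.3736, 3.0879, 1.0989, 3.9121).
‖u_3‖ = 5.2853, so q_3 = (-0.2599, 0.5842, 0.2079, 0.7402).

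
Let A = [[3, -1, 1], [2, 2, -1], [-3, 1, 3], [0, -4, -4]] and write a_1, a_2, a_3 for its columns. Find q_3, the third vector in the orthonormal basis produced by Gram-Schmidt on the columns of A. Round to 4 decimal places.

q_3 = (0.7103, -0.4917, 0.3825, -0.3278)

a_1 = (3, 2, -3, 0); ‖a_1‖ = 4.6904, so q_1 = (0.6396, 0.4264, -0.6396, 0.0000).
q_1·a_2 = 0.6396·(-1) + 0.4264·2 + (-0.6396)·1 + 0.0000·(-4) = -0.4264.
u_2 = a_2 + 0.4264·q_1 = (-0.7273, 2.1818, 0.7273, -4.0000).
‖u_2‖ = 4.6710, so q_2 = (-0.1557, 0.4671, 0.1557, -0.8563).
q_1·a_3 = 0.6396·1 + 0.4264·(-1) + (-0.6396)·3 + 0.0000·(-4) = -1.7056; q_2·a_3 = (-0.1557)·1 + 0.4671·(-1) + 0.1557·3 + (-0.8563)·(-4) = 3.2697.
u_3 = a_3 + 1.7056·q_1 − 3.2697·q_2 = (2.6000, -1.8000, 1.4000, -1.2000).
‖u_3‖ = 3.6606, so q_3 = (0.7103, -0.4917, 0.3825, -0.3278).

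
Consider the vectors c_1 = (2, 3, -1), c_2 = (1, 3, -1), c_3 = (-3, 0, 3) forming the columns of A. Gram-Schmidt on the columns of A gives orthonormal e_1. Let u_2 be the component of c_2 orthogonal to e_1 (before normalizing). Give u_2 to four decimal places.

e_1 = c_1/‖c_1‖ = (2, 3, -1)/3.7417 = (0.5345, 0.8018, -0.2673).
r_{12} = e_1·c_2 = 3.2071.
u_2 = c_2 − 3.2071·e_1 = (-0.7143, 0.4286, -0.1429).

u_2 = (-0.7143, 0.4286, -0.1429)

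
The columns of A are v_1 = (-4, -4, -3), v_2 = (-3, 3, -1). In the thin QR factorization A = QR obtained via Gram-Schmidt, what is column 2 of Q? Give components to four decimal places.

q_2 = (-0.6247, 0.7598, -0.1801)

q_1 = v_1/‖v_1‖ = (-4, -4, -3)/6.4031 = (-0.6247, -0.6247, -0.4685).
r_{12} = q_1·v_2 = 0.4685.
u_2 = v_2 − 0.4685·q_1 = (-2.7073, 3.2927, -0.7805).
‖u_2‖ = 4.3336, so q_2 = (-0.6247, 0.7598, -0.1801).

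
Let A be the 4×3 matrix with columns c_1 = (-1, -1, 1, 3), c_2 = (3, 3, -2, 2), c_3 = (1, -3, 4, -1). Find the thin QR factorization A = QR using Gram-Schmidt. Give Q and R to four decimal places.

Q = [[-0.2887, 0.5593, 0.7205], [-0.2887, 0.5593, -0.2528], [0.2887, -0.3619, 0.6431], [0.8660, 0.4935, -0.0585]], R = [[3.4641, -0.5774, 0.8660], [0.0000, 5.0662, -3.0595], [0.0000, 0.0000, 4.1097]]

c_1 = (-1, -1, 1, 3); ‖c_1‖ = 3.4641, so q_1 = (-0.2887, -0.2887, 0.2887, 0.8660).
q_1·c_2 = (-0.2887)·3 + (-0.2887)·3 + 0.2887·(-2) + 0.8660·2 = -0.5774.
u_2 = c_2 + 0.5774·q_1 = (2.8333, 2.8333, -1.8333, 2.5000).
‖u_2‖ = 5.0662, so q_2 = (0.5593, 0.5593, -0.3619, 0.4935).
q_1·c_3 = (-0.2887)·1 + (-0.2887)·(-3) + 0.2887·4 + 0.8660·(-1) = 0.8660; q_2·c_3 = 0.5593·1 + 0.5593·(-3) + (-0.3619)·4 + 0.4935·(-1) = -3.0595.
u_3 = c_3 − 0.8660·q_1 + 3.0595·q_2 = (2.9610, -1.0390, 2.6429, -0.2403).
‖u_3‖ = 4.1097, so q_3 = (0.7205, -0.2528, 0.6431, -0.0585).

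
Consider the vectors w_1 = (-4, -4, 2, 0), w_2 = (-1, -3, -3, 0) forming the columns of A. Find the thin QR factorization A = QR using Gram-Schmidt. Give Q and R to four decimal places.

Q = [[-0.6667, 0.0276], [-0.6667, -0.4690], [0.3333, -0.8828], [0.0000, 0.0000]], R = [[6.0000, 1.6667], [0.0000, 4.0277]]

e_1 = w_1/‖w_1‖ = (-4, -4, 2, 0)/6.0000 = (-0.6667, -0.6667, 0.3333, 0.0000).
r_{12} = e_1·w_2 = 1.6667.
u_2 = w_2 − 1.6667·e_1 = (0.1111, -1.8889, -3.5556, 0.0000).
‖u_2‖ = 4.0277, so e_2 = (0.0276, -0.4690, -0.8828, 0.0000).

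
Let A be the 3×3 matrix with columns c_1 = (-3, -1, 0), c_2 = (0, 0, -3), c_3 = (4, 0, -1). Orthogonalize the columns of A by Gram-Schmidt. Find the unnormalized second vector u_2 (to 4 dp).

u_2 = (0.0000, 0.0000, -3.0000)

q_1 = c_1/‖c_1‖ = (-3, -1, 0)/3.1623 = (-0.9487, -0.3162, 0.0000).
r_{12} = q_1·c_2 = 0.0000.
u_2 = c_2 + 0.0000·q_1 = (0.0000, 0.0000, -3.0000).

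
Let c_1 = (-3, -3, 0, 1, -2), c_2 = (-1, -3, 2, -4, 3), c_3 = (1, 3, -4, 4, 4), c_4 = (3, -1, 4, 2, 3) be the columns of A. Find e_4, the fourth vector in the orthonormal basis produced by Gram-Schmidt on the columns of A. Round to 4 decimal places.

e_4 = (0.3496, -0.2782, 0.6502, 0.5857, 0.1858)

c_1 = (-3, -3, 0, 1, -2); ‖c_1‖ = 4.7958, so e_1 = (-0.6255, -0.6255, 0.0000, 0.2085, -0.4170).
e_1·c_2 = (-0.6255)·(-1) + (-0.6255)·(-3) + 0.0000·2 + 0.2085·(-4) + (-0.4170)·3 = 0.4170.
u_2 = c_2 − 0.4170·e_1 = (-0.7391, -2.7391, 2.0000, -4.0870, 3.1739).
‖u_2‖ = 6.2311, so e_2 = (-0.1186, -0.4396, 0.3210, -0.6559, 0.5094).
e_1·c_3 = (-0.6255)·1 + (-0.6255)·3 + 0.0000·(-4) + 0.2085·4 + (-0.4170)·4 = -3.3362; e_2·c_3 = (-0.1186)·1 + (-0.4396)·3 + 0.3210·(-4) + (-0.6559)·4 + 0.5094·4 = -3.3074.
u_3 = c_3 + 3.3362·e_1 + 3.3074·e_2 = (-1.4793, -0.5409, -2.9384, 2.5263, 4.2934).
‖u_3‖ = 5.9942, so e_3 = (-0.2468, -0.0902, -0.4902, 0.4215, 0.7163).
e_1·c_4 = (-0.6255)·3 + (-0.6255)·(-1) + 0.0000·4 + 0.2085·2 + (-0.4170)·3 = -2.0851; e_2·c_4 = (-0.1186)·3 + (-0.4396)·(-1) + 0.3210·4 + (-0.6559)·2 + 0.5094·3 = 1.5839; e_3·c_4 = (-0.2468)·3 + (-0.0902)·(-1) + (-0.4902)·4 + 0.4215·2 + 0.7163·3 = 0.3807.
u_4 = c_4 + 2.0851·e_1 − 1.5839·e_2 − 0.3807·e_3 = (1.9775, -1.5737, 3.6782, 3.3132, 1.0509).
‖u_4‖ = 5.6567, so e_4 = (0.3496, -0.2782, 0.6502, 0.5857, 0.1858).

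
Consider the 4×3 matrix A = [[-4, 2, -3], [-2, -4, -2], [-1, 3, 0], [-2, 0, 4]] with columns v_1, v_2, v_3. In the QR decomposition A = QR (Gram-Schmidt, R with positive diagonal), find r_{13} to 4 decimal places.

v_1 = (-4, -2, -1, -2); ‖v_1‖ = 5.0000, so e_1 = (-0.8000, -0.4000, -0.2000, -0.4000).
r_{13} = e_1·v_3 = 1.6000.

r_{13} = 1.6000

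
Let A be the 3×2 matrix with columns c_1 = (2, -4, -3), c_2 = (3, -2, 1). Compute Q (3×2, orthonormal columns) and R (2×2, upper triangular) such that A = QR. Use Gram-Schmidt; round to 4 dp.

c_1 = (2, -4, -3); ‖c_1‖ = 5.3852, so q_1 = (0.3714, -0.7428, -0.5571).
q_1·c_2 = 0.3714·3 + (-0.7428)·(-2) + (-0.5571)·1 = 2.0426.
u_2 = c_2 − 2.0426·q_1 = (2.2414, -0.4828, 2.1379).
‖u_2‖ = 3.1349, so q_2 = (0.7150, -0.1540, 0.6820).

Q = [[0.3714, 0.7150], [-0.7428, -0.1540], [-0.5571, 0.6820]], R = [[5.3852, 2.0426], [0.0000, 3.1349]]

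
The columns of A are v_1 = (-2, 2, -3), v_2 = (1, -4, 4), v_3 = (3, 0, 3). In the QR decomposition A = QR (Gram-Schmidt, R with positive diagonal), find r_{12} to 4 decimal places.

q_1 = v_1/‖v_1‖ = (-2, 2, -3)/4.1231 = (-0.4851, 0.4851, -0.7276).
r_{12} = q_1·v_2 = -5.3358.

r_{12} = -5.3358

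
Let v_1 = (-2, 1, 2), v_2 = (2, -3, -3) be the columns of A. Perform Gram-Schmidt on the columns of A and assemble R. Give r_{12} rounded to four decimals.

v_1 = (-2, 1, 2); ‖v_1‖ = 3.0000, so q_1 = (-0.6667, 0.3333, 0.6667).
r_{12} = q_1·v_2 = -4.3333.

r_{12} = -4.3333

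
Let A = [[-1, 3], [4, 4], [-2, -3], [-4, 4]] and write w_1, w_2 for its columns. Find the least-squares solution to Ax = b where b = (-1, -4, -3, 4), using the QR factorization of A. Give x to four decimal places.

w_1 = (-1, 4, -2, -4); ‖w_1‖ = 6.0828, so e_1 = (-0.1644, 0.6576, -0.3288, -0.6576).
e_1·w_2 = (-0.1644)·3 + 0.6576·4 + (-0.3288)·(-3) + (-0.6576)·4 = 0.4932.
u_2 = w_2 − 0.4932·e_1 = (3.0811, 3.6757, -2.8378, 4.3243).
‖u_2‖ = 7.0538, so e_2 = (0.4368, 0.5211, -0.4023, 0.6130).
Qᵀb = (-4.1100, 1.1380).
Back-substitute: x_2 = 1.1380/7.0538 = 0.1613.
x_1 = (-4.1100 − 0.4932·0.1613)/6.0828 = -0.6888.

x = (-0.6888, 0.1613)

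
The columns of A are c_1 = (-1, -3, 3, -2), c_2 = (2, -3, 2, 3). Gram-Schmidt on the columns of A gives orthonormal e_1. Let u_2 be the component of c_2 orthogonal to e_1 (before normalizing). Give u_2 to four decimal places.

c_1 = (-1, -3, 3, -2); ‖c_1‖ = 4.7958, so e_1 = (-0.2085, -0.6255, 0.6255, -0.4170).
e_1·c_2 = (-0.2085)·2 + (-0.6255)·(-3) + 0.6255·2 + (-0.4170)·3 = 1.4596.
u_2 = c_2 − 1.4596·e_1 = (2.3043, -2.0870, 1.0870, 3.6087).

u_2 = (2.3043, -2.0870, 1.0870, 3.6087)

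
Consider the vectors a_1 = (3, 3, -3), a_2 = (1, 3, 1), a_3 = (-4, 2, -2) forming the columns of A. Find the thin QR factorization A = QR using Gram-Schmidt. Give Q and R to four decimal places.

a_1 = (3, 3, -3); ‖a_1‖ = 5.1962, so e_1 = (0.5774, 0.5774, -0.5774).
e_1·a_2 = 0.5774·1 + 0.5774·3 + (-0.5774)·1 = 1.7321.
u_2 = a_2 − 1.7321·e_1 = (0.0000, 2.0000, 2.0000).
‖u_2‖ = 2.8284, so e_2 = (0.0000, 0.7071, 0.7071).
e_1·a_3 = 0.5774·(-4) + 0.5774·2 + (-0.5774)·(-2) = 0.0000; e_2·a_3 = 0.0000·(-4) + 0.7071·2 + 0.7071·(-2) = 0.0000.
u_3 = a_3 + 0.0000·e_1 + 0.0000·e_2 = (-4.0000, 2.0000, -2.0000).
‖u_3‖ = 4.8990, so e_3 = (-0.8165, 0.4082, -0.4082).

Q = [[0.5774, 0.0000, -0.8165], [0.5774, 0.7071, 0.4082], [-0.5774, 0.7071, -0.4082]], R = [[5.1962, 1.7321, 0.0000], [0.0000, 2.8284, 0.0000], [0.0000, 0.0000, 4.8990]]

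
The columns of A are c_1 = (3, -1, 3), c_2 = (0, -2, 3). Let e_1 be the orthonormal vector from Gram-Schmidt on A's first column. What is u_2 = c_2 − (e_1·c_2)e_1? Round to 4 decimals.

c_1 = (3, -1, 3); ‖c_1‖ = 4.3589, so e_1 = (0.6882, -0.2294, 0.6882).
e_1·c_2 = 0.6882·0 + (-0.2294)·(-2) + 0.6882·3 = 2.5236.
u_2 = c_2 − 2.5236·e_1 = (-1.7368, -1.4211, 1.2632).

u_2 = (-1.7368, -1.4211, 1.2632)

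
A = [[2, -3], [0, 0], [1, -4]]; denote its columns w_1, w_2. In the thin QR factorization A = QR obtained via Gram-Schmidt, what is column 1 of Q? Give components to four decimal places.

q_1 = (0.8944, 0.0000, 0.4472)

w_1 = (2, 0, 1); ‖w_1‖ = 2.2361, so q_1 = (0.8944, 0.0000, 0.4472).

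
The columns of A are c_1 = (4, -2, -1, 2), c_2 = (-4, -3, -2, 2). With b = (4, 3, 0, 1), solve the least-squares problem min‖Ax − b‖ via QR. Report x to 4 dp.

c_1 = (4, -2, -1, 2); ‖c_1‖ = 5.0000, so q_1 = (0.8000, -0.4000, -0.2000, 0.4000).
q_1·c_2 = 0.8000·(-4) + (-0.4000)·(-3) + (-0.2000)·(-2) + 0.4000·2 = -0.8000.
u_2 = c_2 + 0.8000·q_1 = (-3.3600, -3.3200, -2.1600, 2.3200).
‖u_2‖ = 5.6886, so q_2 = (-0.5907, -0.5836, -0.3797, 0.4078).
Qᵀb = (2.4000, -3.7057).
Back-substitute: x_2 = -3.7057/5.6886 = -0.6514.
x_1 = (2.4000 + 0.8000·(-0.6514))/5.0000 = 0.3758.

x = (0.3758, -0.6514)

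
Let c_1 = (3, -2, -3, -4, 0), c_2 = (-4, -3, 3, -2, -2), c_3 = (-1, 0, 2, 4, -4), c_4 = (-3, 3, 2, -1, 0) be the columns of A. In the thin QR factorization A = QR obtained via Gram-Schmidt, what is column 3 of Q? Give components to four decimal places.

q_3 = (0.3212, -0.1952, -0.0669, 0.3887, -0.8386)

c_1 = (3, -2, -3, -4, 0); ‖c_1‖ = 6.1644, so q_1 = (0.4867, -0.3244, -0.4867, -0.6489, 0.0000).
q_1·c_2 = 0.4867·(-4) + (-0.3244)·(-3) + (-0.4867)·3 + (-0.6489)·(-2) + 0.0000·(-2) = -1.1355.
u_2 = c_2 + 1.1355·q_1 = (-3.4474, -3.3684, 2.4474, -2.7368, -2.0000).
‖u_2‖ = 6.3805, so q_2 = (-0.5403, -0.5279, 0.3836, -0.4289, -0.3135).
q_1·c_3 = 0.4867·(-1) + (-0.3244)·0 + (-0.4867)·2 + (-0.6489)·4 + 0.0000·(-4) = -4.0555; q_2·c_3 = (-0.5403)·(-1) + (-0.5279)·0 + 0.3836·2 + (-0.4289)·4 + (-0.3135)·(-4) = 0.8455.
u_3 = c_3 + 4.0555·q_1 − 0.8455·q_2 = (1.4305, -0.8694, -0.2980, 1.7311, -3.7350).
‖u_3‖ = 4.4540, so q_3 = (0.3212, -0.1952, -0.0669, 0.3887, -0.8386).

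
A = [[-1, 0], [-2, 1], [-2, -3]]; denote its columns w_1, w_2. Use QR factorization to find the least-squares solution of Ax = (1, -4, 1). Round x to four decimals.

w_1 = (-1, -2, -2); ‖w_1‖ = 3.0000, so e_1 = (-0.3333, -0.6667, -0.6667).
e_1·w_2 = (-0.3333)·0 + (-0.6667)·1 + (-0.6667)·(-3) = 1.3333.
u_2 = w_2 − 1.3333·e_1 = (0.4444, 1.8889, -2.1111).
‖u_2‖ = 2.8674, so e_2 = (0.1550, 0.6587, -0.7362).
Qᵀb = (1.6667, -3.2162).
Back-substitute: x_2 = -3.2162/2.8674 = -1.1216.
x_1 = (1.6667 − 1.3333·(-1.1216))/3.0000 = 1.0541.

x = (1.0541, -1.1216)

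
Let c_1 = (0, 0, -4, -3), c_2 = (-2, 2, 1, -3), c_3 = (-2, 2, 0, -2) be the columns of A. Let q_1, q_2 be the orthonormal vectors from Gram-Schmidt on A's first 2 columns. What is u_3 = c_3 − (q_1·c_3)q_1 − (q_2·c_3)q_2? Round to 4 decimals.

u_3 = (-0.4941, 0.4941, -0.3953, 0.5271)

c_1 = (0, 0, -4, -3); ‖c_1‖ = 5.0000, so q_1 = (0.0000, 0.0000, -0.8000, -0.6000).
q_1·c_2 = 0.0000·(-2) + 0.0000·2 + (-0.8000)·1 + (-0.6000)·(-3) = 1.0000.
u_2 = c_2 − 1.0000·q_1 = (-2.0000, 2.0000, 1.8000, -2.4000).
‖u_2‖ = 4.1231, so q_2 = (-0.4851, 0.4851, 0.4366, -0.5821).
q_1·c_3 = 0.0000·(-2) + 0.0000·2 + (-0.8000)·0 + (-0.6000)·(-2) = 1.2000; q_2·c_3 = (-0.4851)·(-2) + 0.4851·2 + 0.4366·0 + (-0.5821)·(-2) = 3.1045.
u_3 = c_3 − 1.2000·q_1 − 3.1045·q_2 = (-0.4941, 0.4941, -0.3953, 0.5271).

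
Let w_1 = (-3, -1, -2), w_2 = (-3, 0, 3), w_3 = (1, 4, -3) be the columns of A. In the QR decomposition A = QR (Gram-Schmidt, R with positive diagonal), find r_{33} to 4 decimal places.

w_1 = (-3, -1, -2); ‖w_1‖ = 3.7417, so q_1 = (-0.8018, -0.2673, -0.5345).
q_1·w_2 = (-0.8018)·(-3) + (-0.2673)·0 + (-0.5345)·3 = 0.8018.
u_2 = w_2 − 0.8018·q_1 = (-2.3571, 0.2143, 3.4286).
‖u_2‖ = 4.1662, so q_2 = (-0.5658, 0.0514, 0.8230).
q_1·w_3 = (-0.8018)·1 + (-0.2673)·4 + (-0.5345)·(-3) = -0.2673; q_2·w_3 = (-0.5658)·1 + 0.0514·4 + 0.8230·(-3) = -2.8289.
u_3 = w_3 + 0.2673·q_1 + 2.8289·q_2 = (-0.8148, 4.0741, -0.8148).
r_{33} = ‖u_3‖ = 4.2339.

r_{33} = 4.2339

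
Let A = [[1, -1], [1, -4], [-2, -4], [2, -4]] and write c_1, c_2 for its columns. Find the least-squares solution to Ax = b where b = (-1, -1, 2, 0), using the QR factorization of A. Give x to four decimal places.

c_1 = (1, 1, -2, 2); ‖c_1‖ = 3.1623, so q_1 = (0.3162, 0.3162, -0.6325, 0.6325).
q_1·c_2 = 0.3162·(-1) + 0.3162·(-4) + (-0.6325)·(-4) + 0.6325·(-4) = -1.5811.
u_2 = c_2 + 1.5811·q_1 = (-0.5000, -3.5000, -5.0000, -3.0000).
‖u_2‖ = 6.8191, so q_2 = (-0.0733, -0.5133, -0.7332, -0.4399).
Qᵀb = (-1.8974, -0.8799).
Back-substitute: x_2 = -0.8799/6.8191 = -0.1290.
x_1 = (-1.8974 + 1.5811·(-0.1290))/3.1623 = -0.6645.

x = (-0.6645, -0.1290)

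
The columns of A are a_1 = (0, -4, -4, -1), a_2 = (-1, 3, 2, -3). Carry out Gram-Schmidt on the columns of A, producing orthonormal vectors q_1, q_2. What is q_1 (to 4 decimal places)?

q_1 = (0.0000, -0.6963, -0.6963, -0.1741)

q_1 = a_1/‖a_1‖ = (0, -4, -4, -1)/5.7446 = (0.0000, -0.6963, -0.6963, -0.1741).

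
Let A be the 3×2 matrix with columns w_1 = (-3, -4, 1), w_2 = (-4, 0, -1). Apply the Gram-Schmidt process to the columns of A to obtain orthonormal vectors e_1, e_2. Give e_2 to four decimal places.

w_1 = (-3, -4, 1); ‖w_1‖ = 5.0990, so e_1 = (-0.5883, -0.7845, 0.1961).
e_1·w_2 = (-0.5883)·(-4) + (-0.7845)·0 + 0.1961·(-1) = 2.1573.
u_2 = w_2 − 2.1573·e_1 = (-2.7308, 1.6923, -1.4231).
‖u_2‖ = 3.5137, so e_2 = (-0.7772, 0.4816, -0.4050).

e_2 = (-0.7772, 0.4816, -0.4050)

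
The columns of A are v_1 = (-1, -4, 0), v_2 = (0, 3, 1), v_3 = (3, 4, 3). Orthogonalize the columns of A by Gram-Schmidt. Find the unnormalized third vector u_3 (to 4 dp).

u_3 = (2.6154, -0.6538, 1.9615)

v_1 = (-1, -4, 0); ‖v_1‖ = 4.1231, so e_1 = (-0.2425, -0.9701, 0.0000).
e_1·v_2 = (-0.2425)·0 + (-0.9701)·3 + 0.0000·1 = -2.9104.
u_2 = v_2 + 2.9104·e_1 = (-0.7059, 0.1765, 1.0000).
‖u_2‖ = 1.2367, so e_2 = (-0.5708, 0.1427, 0.8086).
e_1·v_3 = (-0.2425)·3 + (-0.9701)·4 + 0.0000·3 = -4.6082; e_2·v_3 = (-0.5708)·3 + 0.1427·4 + 0.8086·3 = 1.2843.
u_3 = v_3 + 4.6082·e_1 − 1.2843·e_2 = (2.6154, -0.6538, 1.9615).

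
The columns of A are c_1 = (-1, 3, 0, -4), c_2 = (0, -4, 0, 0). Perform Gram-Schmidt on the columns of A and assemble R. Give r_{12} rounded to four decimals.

c_1 = (-1, 3, 0, -4); ‖c_1‖ = 5.0990, so q_1 = (-0.1961, 0.5883, 0.0000, -0.7845).
r_{12} = q_1·c_2 = -2.3534.

r_{12} = -2.3534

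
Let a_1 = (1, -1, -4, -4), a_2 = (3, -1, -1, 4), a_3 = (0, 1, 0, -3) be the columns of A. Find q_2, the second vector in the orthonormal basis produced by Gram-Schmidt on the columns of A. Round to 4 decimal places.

q_2 = (0.6455, -0.2465, -0.3873, 0.6103)

q_1 = a_1/‖a_1‖ = (1, -1, -4, -4)/5.8310 = (0.1715, -0.1715, -0.6860, -0.6860).
r_{12} = q_1·a_2 = -1.3720.
u_2 = a_2 + 1.3720·q_1 = (3.2353, -1.2353, -1.9412, 3.0588).
‖u_2‖ = 5.0118, so q_2 = (0.6455, -0.2465, -0.3873, 0.6103).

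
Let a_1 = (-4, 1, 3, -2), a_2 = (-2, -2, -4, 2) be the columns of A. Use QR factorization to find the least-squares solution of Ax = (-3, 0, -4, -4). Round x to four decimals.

q_1 = a_1/‖a_1‖ = (-4, 1, 3, -2)/5.4772 = (-0.7303, 0.1826, 0.5477, -0.3651).
r_{12} = q_1·a_2 = -1.8257.
u_2 = a_2 + 1.8257·q_1 = (-3.3333, -1.6667, -3.0000, 1.3333).
‖u_2‖ = 4.9666, so q_2 = (-0.6712, -0.3356, -0.6040, 0.2685).
Qᵀb = (1.4606, 3.3558).
Back-substitute: x_2 = 3.3558/4.9666 = 0.6757.
x_1 = (1.4606 + 1.8257·0.6757)/5.4772 = 0.4919.

x = (0.4919, 0.6757)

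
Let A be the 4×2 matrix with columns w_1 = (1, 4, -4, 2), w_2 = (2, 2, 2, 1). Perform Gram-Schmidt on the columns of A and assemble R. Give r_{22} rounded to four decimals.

w_1 = (1, 4, -4, 2); ‖w_1‖ = 6.0828, so q_1 = (0.1644, 0.6576, -0.6576, 0.3288).
q_1·w_2 = 0.1644·2 + 0.6576·2 + (-0.6576)·2 + 0.3288·1 = 0.6576.
u_2 = w_2 − 0.6576·q_1 = (1.8919, 1.5676, 2.4324, 0.7838).
r_{22} = ‖u_2‖ = 3.5451.

r_{22} = 3.5451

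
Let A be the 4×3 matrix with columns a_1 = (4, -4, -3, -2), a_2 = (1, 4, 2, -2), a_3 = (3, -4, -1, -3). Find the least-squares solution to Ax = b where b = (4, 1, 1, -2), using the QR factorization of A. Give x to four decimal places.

x = (0.5374, 0.8707, 0.0272)

a_1 = (4, -4, -3, -2); ‖a_1‖ = 6.7082, so q_1 = (0.5963, -0.5963, -0.4472, -0.2981).
q_1·a_2 = 0.5963·1 + (-0.5963)·4 + (-0.4472)·2 + (-0.2981)·(-2) = -2.0870.
u_2 = a_2 + 2.0870·q_1 = (2.2444, 2.7556, 1.0667, -2.6222).
‖u_2‖ = 4.5436, so q_2 = (0.4940, 0.6065, 0.2348, -0.5771).
q_1·a_3 = 0.5963·3 + (-0.5963)·(-4) + (-0.4472)·(-1) + (-0.2981)·(-3) = 5.5156; q_2·a_3 = 0.4940·3 + 0.6065·(-4) + 0.2348·(-1) + (-0.5771)·(-3) = 0.5527.
u_3 = a_3 − 5.5156·q_1 − 0.5527·q_2 = (-0.5619, -1.0463, 1.3369, -1.0366).
‖u_3‖ = 2.0670, so q_3 = (-0.2718, -0.5062, 0.6468, -0.5015).
Qᵀb = (1.9379, 3.9714, 0.0562).
Back-substitute: x_3 = 0.0562/2.0670 = 0.0272.
x_2 = (3.9714 − 0.5527·0.0272)/4.5436 = 0.8707.
x_1 = (1.9379 + 2.0870·0.8707 − 5.5156·0.0272)/6.7082 = 0.5374.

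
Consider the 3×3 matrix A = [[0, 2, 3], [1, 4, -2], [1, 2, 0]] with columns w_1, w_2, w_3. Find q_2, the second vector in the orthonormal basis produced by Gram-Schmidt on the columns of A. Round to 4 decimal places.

q_1 = w_1/‖w_1‖ = (0, 1, 1)/1.4142 = (0.0000, 0.7071, 0.7071).
r_{12} = q_1·w_2 = 4.2426.
u_2 = w_2 − 4.2426·q_1 = (2.0000, 1.0000, -1.0000).
‖u_2‖ = 2.4495, so q_2 = (0.8165, 0.4082, -0.4082).

q_2 = (0.8165, 0.4082, -0.4082)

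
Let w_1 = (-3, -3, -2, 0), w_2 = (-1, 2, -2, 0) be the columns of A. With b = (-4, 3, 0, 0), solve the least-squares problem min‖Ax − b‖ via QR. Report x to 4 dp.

q_1 = w_1/‖w_1‖ = (-3, -3, -2, 0)/4.6904 = (-0.6396, -0.6396, -0.4264, 0.0000).
r_{12} = q_1·w_2 = 0.2132.
u_2 = w_2 − 0.2132·q_1 = (-0.8636, 2.1364, -1.9091, 0.0000).
‖u_2‖ = 2.9924, so q_2 = (-0.2886, 0.7139, -0.6380, 0.0000).
Qᵀb = (0.6396, 3.2962).
Back-substitute: x_2 = 3.2962/2.9924 = 1.1015.
x_1 = (0.6396 − 0.2132·1.1015)/4.6904 = 0.0863.

x = (0.0863, 1.1015)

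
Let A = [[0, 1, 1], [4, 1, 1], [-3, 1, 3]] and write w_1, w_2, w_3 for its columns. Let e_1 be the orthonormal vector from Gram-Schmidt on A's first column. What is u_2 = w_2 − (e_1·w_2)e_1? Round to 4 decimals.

u_2 = (1.0000, 0.8400, 1.1200)

w_1 = (0, 4, -3); ‖w_1‖ = 5.0000, so e_1 = (0.0000, 0.8000, -0.6000).
e_1·w_2 = 0.0000·1 + 0.8000·1 + (-0.6000)·1 = 0.2000.
u_2 = w_2 − 0.2000·e_1 = (1.0000, 0.8400, 1.1200).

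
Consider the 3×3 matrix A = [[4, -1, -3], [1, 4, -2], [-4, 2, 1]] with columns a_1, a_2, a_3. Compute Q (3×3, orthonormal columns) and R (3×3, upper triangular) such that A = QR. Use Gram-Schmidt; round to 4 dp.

a_1 = (4, 1, -4); ‖a_1‖ = 5.7446, so q_1 = (0.6963, 0.1741, -0.6963).
q_1·a_2 = 0.6963·(-1) + 0.1741·4 + (-0.6963)·2 = -1.3926.
u_2 = a_2 + 1.3926·q_1 = (-0.0303, 4.2424, 1.0303).
‖u_2‖ = 4.3658, so q_2 = (-0.0069, 0.9717, 0.2360).
q_1·a_3 = 0.6963·(-3) + 0.1741·(-2) + (-0.6963)·1 = -3.1334; q_2·a_3 = (-0.0069)·(-3) + 0.9717·(-2) + 0.2360·1 = -1.6866.
u_3 = a_3 + 3.1334·q_1 + 1.6866·q_2 = (-0.8299, 0.1844, -0.7838).
‖u_3‖ = 1.1563, so q_3 = (-0.7177, 0.1595, -0.6778).

Q = [[0.6963, -0.0069, -0.7177], [0.1741, 0.9717, 0.1595], [-0.6963, 0.2360, -0.6778]], R = [[5.7446, -1.3926, -3.1334], [0.0000, 4.3658, -1.6866], [0.0000, 0.0000, 1.1563]]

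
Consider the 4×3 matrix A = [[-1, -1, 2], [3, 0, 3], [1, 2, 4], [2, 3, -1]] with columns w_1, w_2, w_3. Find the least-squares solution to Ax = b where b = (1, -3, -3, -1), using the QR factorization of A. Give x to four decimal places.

w_1 = (-1, 3, 1, 2); ‖w_1‖ = 3.8730, so e_1 = (-0.2582, 0.7746, 0.2582, 0.5164).
e_1·w_2 = (-0.2582)·(-1) + 0.7746·0 + 0.2582·2 + 0.5164·3 = 2.3238.
u_2 = w_2 − 2.3238·e_1 = (-0.4000, -1.8000, 1.4000, 1.8000).
‖u_2‖ = 2.9326, so e_2 = (-0.1364, -0.6138, 0.4774, 0.6138).
e_1·w_3 = (-0.2582)·2 + 0.7746·3 + 0.2582·4 + 0.5164·(-1) = 2.3238; e_2·w_3 = (-0.1364)·2 + (-0.6138)·3 + 0.4774·4 + 0.6138·(-1) = -0.8184.
u_3 = w_3 − 2.3238·e_1 + 0.8184·e_2 = (2.4884, 0.6977, 3.7907, -1.6977).
‖u_3‖ = 4.8919, so e_3 = (0.5087, 0.1426, 0.7749, -0.3470).
Qᵀb = (-3.8730, -0.3410, -1.8968).
Back-substitute: x_3 = -1.8968/4.8919 = -0.3878.
x_2 = (-0.3410 + 0.8184·(-0.3878))/2.9326 = -0.2245.
x_1 = (-3.8730 − 2.3238·(-0.2245) − 2.3238·(-0.3878))/3.8730 = -0.6327.

x = (-0.6327, -0.2245, -0.3878)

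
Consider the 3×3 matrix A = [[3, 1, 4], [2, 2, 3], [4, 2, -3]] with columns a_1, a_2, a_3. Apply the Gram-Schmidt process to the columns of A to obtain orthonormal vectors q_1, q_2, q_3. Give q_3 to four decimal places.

a_1 = (3, 2, 4); ‖a_1‖ = 5.3852, so q_1 = (0.5571, 0.3714, 0.7428).
q_1·a_2 = 0.5571·1 + 0.3714·2 + 0.7428·2 = 2.7854.
u_2 = a_2 − 2.7854·q_1 = (-0.5517, 0.9655, -0.0690).
‖u_2‖ = 1.1142, so q_2 = (-0.4952, 0.8666, -0.0619).
q_1·a_3 = 0.5571·4 + 0.3714·3 + 0.7428·(-3) = 1.1142; q_2·a_3 = (-0.4952)·4 + 0.8666·3 + (-0.0619)·(-3) = 0.8047.
u_3 = a_3 − 1.1142·q_1 − 0.8047·q_2 = (3.7778, 1.8889, -3.7778).
‖u_3‖ = 5.6667, so q_3 = (0.6667, 0.3333, -0.6667).

q_3 = (0.6667, 0.3333, -0.6667)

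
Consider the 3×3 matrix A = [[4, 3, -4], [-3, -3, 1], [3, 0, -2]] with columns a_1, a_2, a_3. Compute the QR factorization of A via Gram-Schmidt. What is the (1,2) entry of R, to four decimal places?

r_{12} = 3.6015

e_1 = a_1/‖a_1‖ = (4, -3, 3)/5.8310 = (0.6860, -0.5145, 0.5145).
r_{12} = e_1·a_2 = 3.6015.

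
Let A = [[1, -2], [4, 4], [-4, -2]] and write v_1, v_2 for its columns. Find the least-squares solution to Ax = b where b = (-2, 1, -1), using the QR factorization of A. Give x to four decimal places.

x = (-0.2468, 0.6429)

v_1 = (1, 4, -4); ‖v_1‖ = 5.7446, so q_1 = (0.1741, 0.6963, -0.6963).
q_1·v_2 = 0.1741·(-2) + 0.6963·4 + (-0.6963)·(-2) = 3.8297.
u_2 = v_2 − 3.8297·q_1 = (-2.6667, 1.3333, 0.6667).
‖u_2‖ = 3.0551, so q_2 = (-0.8729, 0.4364, 0.2182).
Qᵀb = (1.0445, 1.9640).
Back-substitute: x_2 = 1.9640/3.0551 = 0.6429.
x_1 = (1.0445 − 3.8297·0.6429)/5.7446 = -0.2468.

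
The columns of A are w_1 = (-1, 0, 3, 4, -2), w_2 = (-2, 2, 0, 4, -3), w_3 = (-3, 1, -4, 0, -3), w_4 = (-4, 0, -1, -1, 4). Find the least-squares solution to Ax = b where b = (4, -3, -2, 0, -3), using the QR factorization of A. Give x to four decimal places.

q_1 = w_1/‖w_1‖ = (-1, 0, 3, 4, -2)/5.4772 = (-0.1826, 0.0000, 0.5477, 0.7303, -0.3651).
r_{12} = q_1·w_2 = 4.3818.
u_2 = w_2 − 4.3818·q_1 = (-1.2000, 2.0000, -2.4000, 0.8000, -1.4000).
‖u_2‖ = 3.7148, so q_2 = (-0.3230, 0.5384, -0.6461, 0.2154, -0.3769).
r_{13} = q_1·w_3 = -0.5477; r_{23} = q_2·w_3 = 5.2223.
u_3 = w_3 + 0.5477·q_1 − 5.2223·q_2 = (-1.4130, -1.8116, -0.3261, -0.7246, -1.2319).
‖u_3‖ = 2.7254, so q_3 = (-0.5185, -0.6647, -0.1196, -0.2659, -0.4520).
r_{14} = q_1·w_4 = -2.0083; r_{24} = q_2·w_4 = 0.2154; r_{34} = q_3·w_4 = 0.6514.
u_4 = w_4 + 2.0083·q_1 − 0.2154·q_2 − 0.6514·q_3 = (-3.9593, 0.3171, 0.3171, 0.5935, 3.6423).
‖u_4‖ = 5.4310, so q_4 = (-0.7290, 0.0584, 0.0584, 0.1093, 0.6706).
Qᵀb = (-0.7303, -0.4845, 1.5156, -5.2199).
Back-substitute: x_4 = -5.2199/5.4310 = -0.9611.
x_3 = (1.5156 − 0.6514·(-0.9611))/2.7254 = 0.7858.
x_2 = (-0.4845 − 5.2223·0.7858 − 0.2154·(-0.9611))/3.7148 = -1.1794.
x_1 = (-0.7303 − 4.3818·(-1.1794) + 0.5477·0.7858 + 2.0083·(-0.9611))/5.4772 = 0.5364.

x = (0.5364, -1.1794, 0.7858, -0.9611)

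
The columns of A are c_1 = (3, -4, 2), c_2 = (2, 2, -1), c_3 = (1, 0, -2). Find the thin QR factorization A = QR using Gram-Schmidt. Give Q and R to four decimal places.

Q = [[0.5571, 0.8305, 0.0000], [-0.7428, 0.4983, -0.4472], [0.3714, -0.2491, -0.8944]], R = [[5.3852, -0.7428, -0.1857], [0.0000, 2.9066, 1.3287], [0.0000, 0.0000, 1.7889]]

c_1 = (3, -4, 2); ‖c_1‖ = 5.3852, so e_1 = (0.5571, -0.7428, 0.3714).
e_1·c_2 = 0.5571·2 + (-0.7428)·2 + 0.3714·(-1) = -0.7428.
u_2 = c_2 + 0.7428·e_1 = (2.4138, 1.4483, -0.7241).
‖u_2‖ = 2.9066, so e_2 = (0.8305, 0.4983, -0.2491).
e_1·c_3 = 0.5571·1 + (-0.7428)·0 + 0.3714·(-2) = -0.1857; e_2·c_3 = 0.8305·1 + 0.4983·0 + (-0.2491)·(-2) = 1.3287.
u_3 = c_3 + 0.1857·e_1 − 1.3287·e_2 = (0.0000, -0.8000, -1.6000).
‖u_3‖ = 1.7889, so e_3 = (0.0000, -0.4472, -0.8944).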